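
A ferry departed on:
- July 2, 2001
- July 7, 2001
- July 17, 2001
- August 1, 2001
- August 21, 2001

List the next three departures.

Gaps: 5, 10, 15, 20 days — each gap is 5 larger than the previous one.
Next gap: 25 days. August 21, 2001 + 25 days = September 15, 2001.
Next gap: 30 days. September 15, 2001 + 30 days = October 15, 2001.
Next gap: 35 days. October 15, 2001 + 35 days = November 19, 2001.

September 15, 2001; October 15, 2001; November 19, 2001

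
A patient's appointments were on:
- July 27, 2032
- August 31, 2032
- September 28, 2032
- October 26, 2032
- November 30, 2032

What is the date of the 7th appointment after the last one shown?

These are Tuesdays with 35, 28, 28, 35-day gaps.
Each is the final Tuesday of its month — August 31, 2032 is past the 28th, so '4th Tuesday' doesn't fit.
Last Tuesday of December 2032: December 28, 2032.
January 2033 ends with Tuesday January 25, 2033.
Last Tuesday of February 2033: February 22, 2033.
March 2033 ends with Tuesday March 29, 2033.
Last Tuesday of April 2033: April 26, 2033.
May 2033 ends with Tuesday May 31, 2033.
June 2033 ends with Tuesday June 28, 2033.

June 28, 2033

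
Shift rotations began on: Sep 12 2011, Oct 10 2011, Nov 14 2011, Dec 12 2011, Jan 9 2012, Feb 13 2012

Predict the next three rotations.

Mar 12 2012, Apr 9 2012, May 14 2012

Gaps: 28, 35, 28, 28, 35 days — a mix of 28 and 35. Every date is a Monday.
Each is the 2nd Monday of its month.
March 2012 — 2nd Monday is Mar 12 2012.
April 2012 — 2nd Monday is Apr 9 2012.
May 2012 — 2nd Monday is May 14 2012.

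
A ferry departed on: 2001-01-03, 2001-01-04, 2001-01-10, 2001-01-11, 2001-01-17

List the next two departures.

2001-01-18, 2001-01-24

The gap pattern 1, 6, 1, 6 repeats every 2 events.
These are the Wednesdays and Thursdays of each week.
Next Thursday: 2001-01-18.
Next Wednesday: 2001-01-24.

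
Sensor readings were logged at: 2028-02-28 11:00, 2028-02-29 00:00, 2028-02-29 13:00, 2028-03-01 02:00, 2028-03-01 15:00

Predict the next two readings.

2028-03-02 04:00, 2028-03-02 17:00

Spacing: 13, 13, 13, 13 h — constant 13 h.
2028-03-01 15:00 + 13 h = 2028-03-02 04:00.
2028-03-02 04:00 + 13 h = 2028-03-02 17:00.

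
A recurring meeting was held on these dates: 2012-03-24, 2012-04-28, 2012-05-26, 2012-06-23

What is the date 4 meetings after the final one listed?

2012-10-27

All dates are Saturdays, 35, 28, 28 days apart.
Specifically, the 4th Saturday of each month.
July 2012 — 4th Saturday is 2012-07-28.
August 2012 — 4th Saturday is 2012-08-25.
September 2012 — 4th Saturday is 2012-09-22.
4th Saturday of October 2012: 2012-10-27.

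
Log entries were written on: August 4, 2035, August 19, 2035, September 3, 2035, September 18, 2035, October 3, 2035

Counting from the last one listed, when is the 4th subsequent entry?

Gaps between consecutive events: 15, 15, 15, 15 days — a constant 15-day interval.
October 3, 2035 + 15 days = October 18, 2035.
October 18, 2035 + 15 days = November 2, 2035.
November 2, 2035 + 15 days = November 17, 2035.
November 17, 2035 + 15 days = December 2, 2035.

December 2, 2035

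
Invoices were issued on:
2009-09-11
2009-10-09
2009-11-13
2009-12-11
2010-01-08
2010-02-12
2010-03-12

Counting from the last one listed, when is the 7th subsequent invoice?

2010-10-08

These are Fridays at 28- or 35-day spacing (28, 35, 28, 28, 35, 28).
The pattern: 2nd Friday of the month.
April 2010 — 2nd Friday is 2010-04-09.
May 2010 — 2nd Friday is 2010-05-14.
June 2010 — 2nd Friday is 2010-06-11.
2nd Friday of July 2010: 2010-07-09.
2nd Friday of August 2010: 2010-08-13.
2nd Friday of September 2010: 2010-09-10.
October 2010 — 2nd Friday is 2010-10-08.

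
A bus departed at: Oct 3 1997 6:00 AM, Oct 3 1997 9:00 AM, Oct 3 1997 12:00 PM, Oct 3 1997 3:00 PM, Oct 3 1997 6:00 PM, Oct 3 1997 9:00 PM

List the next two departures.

Spacing: 3, 3, 3, 3, 3 h — constant 3 h.
Oct 3 1997 9:00 PM + 3 h = Oct 4 1997 12:00 AM.
Oct 4 1997 12:00 AM + 3 h = Oct 4 1997 3:00 AM.

Oct 4 1997 12:00 AM, Oct 4 1997 3:00 AM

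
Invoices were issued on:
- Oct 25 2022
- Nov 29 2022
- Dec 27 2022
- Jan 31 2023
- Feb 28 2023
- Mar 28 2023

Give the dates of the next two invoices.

All Tuesdays; the gaps (35, 28, 35, 28, 28) vary with month length.
This is the last Tuesday of each month.
Last Tuesday of April 2023: Apr 25 2023.
May 2023 ends with Tuesday May 30 2023.

Apr 25 2023, May 30 2023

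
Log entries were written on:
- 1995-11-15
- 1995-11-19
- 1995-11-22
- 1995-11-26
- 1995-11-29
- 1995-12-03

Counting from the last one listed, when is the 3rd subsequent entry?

1995-12-13

The gap pattern 4, 3, 4, 3, 4 repeats every 2 events.
These are the Wednesdays and Sundays of each week.
Next Wednesday: 1995-12-06.
The following Sunday is 1995-12-10.
Next Wednesday: 1995-12-13.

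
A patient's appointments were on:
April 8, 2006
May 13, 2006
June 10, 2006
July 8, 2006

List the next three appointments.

All dates are Saturdays, 35, 28, 28 days apart.
Specifically, the 2nd Saturday of each month.
2nd Saturday of August 2006: August 12, 2006.
September 2006 — 2nd Saturday is September 9, 2006.
2nd Saturday of October 2006: October 14, 2006.

August 12, 2006; September 9, 2006; October 14, 2006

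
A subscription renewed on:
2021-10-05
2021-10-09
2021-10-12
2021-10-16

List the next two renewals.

2021-10-19, 2021-10-23

Every event lands on a Tuesday or Saturday (gaps cycle 4, 3, 4).
So the schedule is: every Tuesday and Saturday.
Next Tuesday: 2021-10-19.
The following Saturday is 2021-10-23.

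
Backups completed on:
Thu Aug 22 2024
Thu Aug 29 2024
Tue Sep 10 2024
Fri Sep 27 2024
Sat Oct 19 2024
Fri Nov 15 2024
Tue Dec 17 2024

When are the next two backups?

The spacing grows by 5 each time: 7, 12, 17, 22, 27, 32 days.
Next gap: 37 days. Tue Dec 17 2024 + 37 days = Thu Jan 23 2025.
Next gap: 42 days. Thu Jan 23 2025 + 42 days = Thu Mar 6 2025.

Thu Jan 23 2025, Thu Mar 6 2025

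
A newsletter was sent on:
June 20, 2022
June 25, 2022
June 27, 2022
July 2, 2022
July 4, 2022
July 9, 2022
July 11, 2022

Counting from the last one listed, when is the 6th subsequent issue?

August 1, 2022

Gaps: 5, 2, 5, 2, 5, 2 days — not constant, but cyclic with period 2.
The events fall on every Monday and Saturday.
Next Saturday: July 16, 2022.
The following Monday is July 18, 2022.
The following Saturday is July 23, 2022.
Next Monday: July 25, 2022.
The following Saturday is July 30, 2022.
Next Monday: August 1, 2022.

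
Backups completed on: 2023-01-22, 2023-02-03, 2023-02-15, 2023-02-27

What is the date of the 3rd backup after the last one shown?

The spacing is 12, 12, 12 days — always 12 days.
2023-02-27 + 12 days = 2023-03-11.
2023-03-11 + 12 days = 2023-03-23.
2023-03-23 + 12 days = 2023-04-04.

2023-04-04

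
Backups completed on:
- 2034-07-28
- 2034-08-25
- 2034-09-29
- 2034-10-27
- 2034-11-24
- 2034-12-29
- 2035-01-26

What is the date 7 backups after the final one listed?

2035-08-31

These are Fridays with 28, 35, 28, 28, 35, 28-day gaps.
Each is the final Friday of its month — 2034-09-29 is past the 28th, so '4th Friday' doesn't fit.
Last Friday of February 2035: 2035-02-23.
Last Friday of March 2035: 2035-03-30.
Last Friday of April 2035: 2035-04-27.
May 2035 ends with Friday 2035-05-25.
Last Friday of June 2035: 2035-06-29.
July 2035 ends with Friday 2035-07-27.
August 2035 ends with Friday 2035-08-31.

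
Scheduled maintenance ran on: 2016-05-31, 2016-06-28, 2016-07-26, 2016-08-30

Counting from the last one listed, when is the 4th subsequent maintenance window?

These are Tuesdays with 28, 28, 35-day gaps.
Each is the final Tuesday of its month — 2016-05-31 is past the 28th, so '4th Tuesday' doesn't fit.
Last Tuesday of September 2016: 2016-09-27.
Last Tuesday of October 2016: 2016-10-25.
November 2016 ends with Tuesday 2016-11-29.
Last Tuesday of December 2016: 2016-12-27.

2016-12-27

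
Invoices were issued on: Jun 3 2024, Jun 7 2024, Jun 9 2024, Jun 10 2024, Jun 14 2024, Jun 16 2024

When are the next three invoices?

Jun 17 2024, Jun 21 2024, Jun 23 2024

Every event lands on a Monday or Friday or Sunday (gaps cycle 4, 2, 1, 4, 2).
So the schedule is: every Monday, Friday and Sunday.
Next Monday: Jun 17 2024.
The following Friday is Jun 21 2024.
Next Sunday: Jun 23 2024.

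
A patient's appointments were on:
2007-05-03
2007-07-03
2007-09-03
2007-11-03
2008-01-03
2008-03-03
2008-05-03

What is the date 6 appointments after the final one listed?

Each date is the 3rd; the gaps (61, 62, 61, 61, 60, 61) track the month lengths.
The rule is the 3rd of every 2 months.
July 2008: 2008-07-03.
Next: September 2008 → 2008-09-03.
Next: November 2008 → 2008-11-03.
Next: January 2009 → 2009-01-03.
March 2009: 2009-03-03.
Next: May 2009 → 2009-05-03.

2009-05-03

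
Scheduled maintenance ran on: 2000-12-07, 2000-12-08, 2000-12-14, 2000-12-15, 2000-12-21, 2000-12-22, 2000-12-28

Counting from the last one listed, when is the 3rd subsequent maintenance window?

2001-01-05

The gap pattern 1, 6, 1, 6, 1, 6 repeats every 2 events.
These are the Thursdays and Fridays of each week.
The following Friday is 2000-12-29.
The following Thursday is 2001-01-04.
The following Friday is 2001-01-05.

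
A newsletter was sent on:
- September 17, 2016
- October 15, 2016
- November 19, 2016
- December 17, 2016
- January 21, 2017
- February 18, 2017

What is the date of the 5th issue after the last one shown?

All dates are Saturdays, 28, 35, 28, 35, 28 days apart.
Specifically, the 3rd Saturday of each month.
3rd Saturday of March 2017: March 18, 2017.
3rd Saturday of April 2017: April 15, 2017.
May 2017 — 3rd Saturday is May 20, 2017.
June 2017 — 3rd Saturday is June 17, 2017.
3rd Saturday of July 2017: July 15, 2017.

July 15, 2017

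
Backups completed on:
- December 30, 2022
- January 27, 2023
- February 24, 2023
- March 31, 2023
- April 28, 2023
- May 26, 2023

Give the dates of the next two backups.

June 30, 2023; July 28, 2023

All Fridays; the gaps (28, 28, 35, 28, 28) vary with month length.
This is the last Friday of each month.
June 2023 ends with Friday June 30, 2023.
July 2023 ends with Friday July 28, 2023.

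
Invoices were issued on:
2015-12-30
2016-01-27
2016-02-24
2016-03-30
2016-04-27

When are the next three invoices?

2016-05-25, 2016-06-29, 2016-07-27

These are Wednesdays with 28, 28, 35, 28-day gaps.
Each is the final Wednesday of its month — 2015-12-30 is past the 28th, so '4th Wednesday' doesn't fit.
Last Wednesday of May 2016: 2016-05-25.
Last Wednesday of June 2016: 2016-06-29.
July 2016 ends with Wednesday 2016-07-27.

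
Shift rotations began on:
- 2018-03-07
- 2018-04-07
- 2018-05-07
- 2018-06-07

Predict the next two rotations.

2018-07-07, 2018-08-07

The day-of-month is always 7 (31, 30, 31 days between events).
So this recurs on the 7th of each month.
Next: July 2018 → 2018-07-07.
August 2018: 2018-08-07.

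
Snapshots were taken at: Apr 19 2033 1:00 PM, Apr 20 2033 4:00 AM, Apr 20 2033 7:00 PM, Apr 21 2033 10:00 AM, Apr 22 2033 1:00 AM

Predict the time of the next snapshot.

Apr 22 2033 4:00 PM

Spacing: 15, 15, 15, 15 h — constant 15 h.
Apr 22 2033 1:00 AM + 15 h = Apr 22 2033 4:00 PM.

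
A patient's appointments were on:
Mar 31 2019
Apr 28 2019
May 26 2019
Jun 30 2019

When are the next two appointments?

Jul 28 2019, Aug 25 2019

Every date is a Sunday; gaps 28, 28, 35 days.
Each is the last Sunday of its month (at least one falls on the 29th or later, ruling out '4th Sunday').
July 2019 ends with Sunday Jul 28 2019.
Last Sunday of August 2019: Aug 25 2019.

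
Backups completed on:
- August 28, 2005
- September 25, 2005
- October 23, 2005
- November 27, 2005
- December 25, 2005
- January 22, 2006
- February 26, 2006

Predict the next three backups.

March 26, 2006; April 23, 2006; May 28, 2006

Gaps: 28, 28, 35, 28, 28, 35 days — a mix of 28 and 35. Every date is a Sunday.
Each is the 4th Sunday of its month.
March 2006 — 4th Sunday is March 26, 2006.
April 2006 — 4th Sunday is April 23, 2006.
4th Sunday of May 2006: May 28, 2006.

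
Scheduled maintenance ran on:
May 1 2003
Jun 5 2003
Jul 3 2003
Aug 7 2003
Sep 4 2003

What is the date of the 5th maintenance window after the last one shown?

Feb 5 2004

Gaps: 35, 28, 35, 28 days — a mix of 28 and 35. Every date is a Thursday.
Each is the 1st Thursday of its month.
1st Thursday of October 2003: Oct 2 2003.
November 2003 — 1st Thursday is Nov 6 2003.
December 2003 — 1st Thursday is Dec 4 2003.
1st Thursday of January 2004: Jan 1 2004.
1st Thursday of February 2004: Feb 5 2004.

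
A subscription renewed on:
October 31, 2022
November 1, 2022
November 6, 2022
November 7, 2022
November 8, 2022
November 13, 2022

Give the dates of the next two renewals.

Every event lands on a Monday or Tuesday or Sunday (gaps cycle 1, 5, 1, 1, 5).
So the schedule is: every Monday, Tuesday and Sunday.
Next Monday: November 14, 2022.
Next Tuesday: November 15, 2022.

November 14, 2022; November 15, 2022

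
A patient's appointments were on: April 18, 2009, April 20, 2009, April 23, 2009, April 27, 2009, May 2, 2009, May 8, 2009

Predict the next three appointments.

May 15, 2009; May 23, 2009; June 1, 2009

Gaps: 2, 3, 4, 5, 6 days — each gap is 1 larger than the previous one.
Next gap: 7 days. May 8, 2009 + 7 days = May 15, 2009.
Next gap: 8 days. May 15, 2009 + 8 days = May 23, 2009.
Next gap: 9 days. May 23, 2009 + 9 days = June 1, 2009.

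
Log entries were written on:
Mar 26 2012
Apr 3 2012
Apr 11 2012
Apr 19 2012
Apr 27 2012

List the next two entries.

Gaps between consecutive events: 8, 8, 8, 8 days — a constant 8-day interval.
Apr 27 2012 + 8 days = May 5 2012.
May 5 2012 + 8 days = May 13 2012.

May 5 2012, May 13 2012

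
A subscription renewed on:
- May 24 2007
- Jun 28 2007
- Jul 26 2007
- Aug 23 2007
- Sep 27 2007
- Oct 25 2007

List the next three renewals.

All dates are Thursdays, 35, 28, 28, 35, 28 days apart.
Specifically, the 4th Thursday of each month.
4th Thursday of November 2007: Nov 22 2007.
4th Thursday of December 2007: Dec 27 2007.
January 2008 — 4th Thursday is Jan 24 2008.

Nov 22 2007, Dec 27 2007, Jan 24 2008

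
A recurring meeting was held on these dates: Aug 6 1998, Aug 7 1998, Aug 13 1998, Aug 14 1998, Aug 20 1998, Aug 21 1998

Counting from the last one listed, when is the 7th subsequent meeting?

The gap pattern 1, 6, 1, 6, 1 repeats every 2 events.
These are the Thursdays and Fridays of each week.
Next Thursday: Aug 27 1998.
Next Friday: Aug 28 1998.
Next Thursday: Sep 3 1998.
Next Friday: Sep 4 1998.
Next Thursday: Sep 10 1998.
The following Friday is Sep 11 1998.
The following Thursday is Sep 17 1998.

Sep 17 1998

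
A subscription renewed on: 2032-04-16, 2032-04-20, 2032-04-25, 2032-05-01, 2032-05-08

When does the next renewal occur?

2032-05-16

Intervals are 4, 5, 6, 7 days — an arithmetic progression with common difference 1.
Next gap: 8 days. 2032-05-08 + 8 days = 2032-05-16.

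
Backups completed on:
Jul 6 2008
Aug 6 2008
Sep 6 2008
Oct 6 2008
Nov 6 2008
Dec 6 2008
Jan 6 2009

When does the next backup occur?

Feb 6 2009

The day-of-month is always 6 (31, 31, 30, 31, 30, 31 days between events).
So this recurs on the 6th of each month.
Next: February 2009 → Feb 6 2009.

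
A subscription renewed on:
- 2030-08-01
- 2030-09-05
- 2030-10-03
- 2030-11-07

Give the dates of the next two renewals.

2030-12-05, 2031-01-02

These are Thursdays at 28- or 35-day spacing (35, 28, 35).
The pattern: 1st Thursday of the month.
December 2030 — 1st Thursday is 2030-12-05.
1st Thursday of January 2031: 2031-01-02.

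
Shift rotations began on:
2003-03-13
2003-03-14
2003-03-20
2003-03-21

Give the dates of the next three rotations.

2003-03-27, 2003-03-28, 2003-04-03

Every event lands on a Thursday or Friday (gaps cycle 1, 6, 1).
So the schedule is: every Thursday and Friday.
Next Thursday: 2003-03-27.
The following Friday is 2003-03-28.
The following Thursday is 2003-04-03.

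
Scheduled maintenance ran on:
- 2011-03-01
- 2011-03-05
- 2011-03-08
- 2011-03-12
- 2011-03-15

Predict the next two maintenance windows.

Every event lands on a Tuesday or Saturday (gaps cycle 4, 3, 4, 3).
So the schedule is: every Tuesday and Saturday.
Next Saturday: 2011-03-19.
The following Tuesday is 2011-03-22.

2011-03-19, 2011-03-22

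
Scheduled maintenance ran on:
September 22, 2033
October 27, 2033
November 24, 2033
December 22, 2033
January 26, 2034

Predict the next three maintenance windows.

February 23, 2034; March 23, 2034; April 27, 2034

All dates are Thursdays, 35, 28, 28, 35 days apart.
Specifically, the 4th Thursday of each month.
4th Thursday of February 2034: February 23, 2034.
March 2034 — 4th Thursday is March 23, 2034.
4th Thursday of April 2034: April 27, 2034.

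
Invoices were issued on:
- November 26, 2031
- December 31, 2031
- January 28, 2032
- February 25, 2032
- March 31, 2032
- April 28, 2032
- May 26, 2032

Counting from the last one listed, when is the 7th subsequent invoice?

December 29, 2032

All Wednesdays; the gaps (35, 28, 28, 35, 28, 28) vary with month length.
This is the last Wednesday of each month.
Last Wednesday of June 2032: June 30, 2032.
Last Wednesday of July 2032: July 28, 2032.
August 2032 ends with Wednesday August 25, 2032.
Last Wednesday of September 2032: September 29, 2032.
October 2032 ends with Wednesday October 27, 2032.
Last Wednesday of November 2032: November 24, 2032.
Last Wednesday of December 2032: December 29, 2032.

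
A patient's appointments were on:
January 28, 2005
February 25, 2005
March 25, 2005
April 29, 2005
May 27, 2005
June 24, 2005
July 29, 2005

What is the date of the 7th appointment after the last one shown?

All Fridays; the gaps (28, 28, 35, 28, 28, 35) vary with month length.
This is the last Friday of each month.
Last Friday of August 2005: August 26, 2005.
September 2005 ends with Friday September 30, 2005.
Last Friday of October 2005: October 28, 2005.
November 2005 ends with Friday November 25, 2005.
December 2005 ends with Friday December 30, 2005.
Last Friday of January 2006: January 27, 2006.
February 2006 ends with Friday February 24, 2006.

February 24, 2006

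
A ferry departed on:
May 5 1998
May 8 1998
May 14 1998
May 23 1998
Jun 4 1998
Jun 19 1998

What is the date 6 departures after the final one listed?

The spacing grows by 3 each time: 3, 6, 9, 12, 15 days.
Next gap: 18 days. Jun 19 1998 + 18 days = Jul 7 1998.
Next gap: 21 days. Jul 7 1998 + 21 days = Jul 28 1998.
Next gap: 24 days. Jul 28 1998 + 24 days = Aug 21 1998.
Next gap: 27 days. Aug 21 1998 + 27 days = Sep 17 1998.
Next gap: 30 days. Sep 17 1998 + 30 days = Oct 17 1998.
Next gap: 33 days. Oct 17 1998 + 33 days = Nov 19 1998.

Nov 19 1998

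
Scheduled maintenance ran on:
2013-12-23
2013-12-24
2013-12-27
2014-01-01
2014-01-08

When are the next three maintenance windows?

The spacing grows by 2 each time: 1, 3, 5, 7 days.
Next gap: 9 days. 2014-01-08 + 9 days = 2014-01-17.
Next gap: 11 days. 2014-01-17 + 11 days = 2014-01-28.
Next gap: 13 days. 2014-01-28 + 13 days = 2014-02-10.

2014-01-17, 2014-01-28, 2014-02-10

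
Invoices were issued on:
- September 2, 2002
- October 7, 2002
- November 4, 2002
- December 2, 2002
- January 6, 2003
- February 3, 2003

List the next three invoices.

March 3, 2003; April 7, 2003; May 5, 2003

These are Mondays at 28- or 35-day spacing (35, 28, 28, 35, 28).
The pattern: 1st Monday of the month.
1st Monday of March 2003: March 3, 2003.
April 2003 — 1st Monday is April 7, 2003.
1st Monday of May 2003: May 5, 2003.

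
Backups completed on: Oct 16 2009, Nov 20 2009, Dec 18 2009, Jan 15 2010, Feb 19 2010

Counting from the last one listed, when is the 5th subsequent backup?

All dates are Fridays, 35, 28, 28, 35 days apart.
Specifically, the 3rd Friday of each month.
3rd Friday of March 2010: Mar 19 2010.
3rd Friday of April 2010: Apr 16 2010.
May 2010 — 3rd Friday is May 21 2010.
3rd Friday of June 2010: Jun 18 2010.
July 2010 — 3rd Friday is Jul 16 2010.

Jul 16 2010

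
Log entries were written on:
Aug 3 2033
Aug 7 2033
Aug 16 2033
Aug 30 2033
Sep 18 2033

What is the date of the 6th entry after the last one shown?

Apr 25 2034

Intervals are 4, 9, 14, 19 days — an arithmetic progression with common difference 5.
Next gap: 24 days. Sep 18 2033 + 24 days = Oct 12 2033.
Next gap: 29 days. Oct 12 2033 + 29 days = Nov 10 2033.
Next gap: 34 days. Nov 10 2033 + 34 days = Dec 14 2033.
Next gap: 39 days. Dec 14 2033 + 39 days = Jan 22 2034.
Next gap: 44 days. Jan 22 2034 + 44 days = Mar 7 2034.
Next gap: 49 days. Mar 7 2034 + 49 days = Apr 25 2034.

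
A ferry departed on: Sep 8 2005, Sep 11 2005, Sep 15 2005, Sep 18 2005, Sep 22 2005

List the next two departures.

Sep 25 2005, Sep 29 2005

Gaps: 3, 4, 3, 4 days — not constant, but cyclic with period 2.
The events fall on every Thursday and Sunday.
Next Sunday: Sep 25 2005.
Next Thursday: Sep 29 2005.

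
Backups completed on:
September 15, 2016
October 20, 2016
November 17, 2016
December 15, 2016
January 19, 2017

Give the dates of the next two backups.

February 16, 2017; March 16, 2017

Gaps: 35, 28, 28, 35 days — a mix of 28 and 35. Every date is a Thursday.
Each is the 3rd Thursday of its month.
February 2017 — 3rd Thursday is February 16, 2017.
March 2017 — 3rd Thursday is March 16, 2017.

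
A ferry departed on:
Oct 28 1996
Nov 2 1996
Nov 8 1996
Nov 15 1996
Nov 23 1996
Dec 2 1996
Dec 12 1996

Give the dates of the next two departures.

Gaps: 5, 6, 7, 8, 9, 10 days — each gap is 1 larger than the previous one.
Next gap: 11 days. Dec 12 1996 + 11 days = Dec 23 1996.
Next gap: 12 days. Dec 23 1996 + 12 days = Jan 4 1997.

Dec 23 1996, Jan 4 1997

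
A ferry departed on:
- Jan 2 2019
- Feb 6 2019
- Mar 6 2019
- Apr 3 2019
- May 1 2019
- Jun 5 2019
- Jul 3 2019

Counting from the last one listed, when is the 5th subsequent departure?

Dec 4 2019

These are Wednesdays at 28- or 35-day spacing (35, 28, 28, 28, 35, 28).
The pattern: 1st Wednesday of the month.
1st Wednesday of August 2019: Aug 7 2019.
1st Wednesday of September 2019: Sep 4 2019.
October 2019 — 1st Wednesday is Oct 2 2019.
November 2019 — 1st Wednesday is Nov 6 2019.
December 2019 — 1st Wednesday is Dec 4 2019.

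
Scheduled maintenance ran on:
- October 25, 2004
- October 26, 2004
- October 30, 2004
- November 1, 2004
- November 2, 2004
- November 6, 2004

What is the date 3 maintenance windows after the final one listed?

November 13, 2004

Gaps: 1, 4, 2, 1, 4 days — not constant, but cyclic with period 3.
The events fall on every Monday, Tuesday and Saturday.
The following Monday is November 8, 2004.
The following Tuesday is November 9, 2004.
The following Saturday is November 13, 2004.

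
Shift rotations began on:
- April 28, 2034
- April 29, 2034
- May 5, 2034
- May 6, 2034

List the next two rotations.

Every event lands on a Friday or Saturday (gaps cycle 1, 6, 1).
So the schedule is: every Friday and Saturday.
Next Friday: May 12, 2034.
Next Saturday: May 13, 2034.

May 12, 2034; May 13, 2034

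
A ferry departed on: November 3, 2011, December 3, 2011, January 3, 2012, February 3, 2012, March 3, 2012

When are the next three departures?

Gaps: 30, 31, 31, 29 days — not constant. Every event is on the 3rd of the month.
Pattern: the 3rd of each month.
April 2012: April 3, 2012.
Next: May 2012 → May 3, 2012.
Next: June 2012 → June 3, 2012.

April 3, 2012; May 3, 2012; June 3, 2012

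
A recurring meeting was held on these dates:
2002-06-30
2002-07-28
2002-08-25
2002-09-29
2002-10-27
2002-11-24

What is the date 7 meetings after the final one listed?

2003-06-29

Every date is a Sunday; gaps 28, 28, 35, 28, 28 days.
Each is the last Sunday of its month (at least one falls on the 29th or later, ruling out '4th Sunday').
Last Sunday of December 2002: 2002-12-29.
January 2003 ends with Sunday 2003-01-26.
Last Sunday of February 2003: 2003-02-23.
Last Sunday of March 2003: 2003-03-30.
Last Sunday of April 2003: 2003-04-27.
May 2003 ends with Sunday 2003-05-25.
June 2003 ends with Sunday 2003-06-29.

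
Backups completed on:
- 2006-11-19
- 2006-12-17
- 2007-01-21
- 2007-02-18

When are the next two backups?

Gaps: 28, 35, 28 days — a mix of 28 and 35. Every date is a Sunday.
Each is the 3rd Sunday of its month.
March 2007 — 3rd Sunday is 2007-03-18.
April 2007 — 3rd Sunday is 2007-04-15.

2007-03-18, 2007-04-15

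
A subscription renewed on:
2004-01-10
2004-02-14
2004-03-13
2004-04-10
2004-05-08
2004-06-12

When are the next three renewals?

All dates are Saturdays, 35, 28, 28, 28, 35 days apart.
Specifically, the 2nd Saturday of each month.
2nd Saturday of July 2004: 2004-07-10.
August 2004 — 2nd Saturday is 2004-08-14.
2nd Saturday of September 2004: 2004-09-11.

2004-07-10, 2004-08-14, 2004-09-11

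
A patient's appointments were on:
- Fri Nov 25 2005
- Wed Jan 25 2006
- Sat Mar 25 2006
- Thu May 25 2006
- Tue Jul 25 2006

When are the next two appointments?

Mon Sep 25 2006, Sat Nov 25 2006

Each date is the 25th; the gaps (61, 59, 61, 61) track the month lengths.
The rule is the 25th of every 2 months.
September 2006: Mon Sep 25 2006.
November 2006: Sat Nov 25 2006.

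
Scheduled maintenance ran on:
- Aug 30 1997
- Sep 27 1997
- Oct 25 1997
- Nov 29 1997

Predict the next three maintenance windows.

Every date is a Saturday; gaps 28, 28, 35 days.
Each is the last Saturday of its month (at least one falls on the 29th or later, ruling out '4th Saturday').
December 1997 ends with Saturday Dec 27 1997.
Last Saturday of January 1998: Jan 31 1998.
February 1998 ends with Saturday Feb 28 1998.

Dec 27 1997, Jan 31 1998, Feb 28 1998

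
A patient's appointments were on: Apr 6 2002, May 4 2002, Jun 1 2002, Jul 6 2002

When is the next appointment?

Gaps: 28, 28, 35 days — a mix of 28 and 35. Every date is a Saturday.
Each is the 1st Saturday of its month.
1st Saturday of August 2002: Aug 3 2002.

Aug 3 2002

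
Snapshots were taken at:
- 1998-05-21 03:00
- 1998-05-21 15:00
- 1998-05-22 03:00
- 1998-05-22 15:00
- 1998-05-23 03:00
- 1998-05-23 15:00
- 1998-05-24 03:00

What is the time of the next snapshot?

1998-05-24 15:00

Spacing: 12, 12, 12, 12, 12, 12 h — constant 12 h.
1998-05-24 03:00 + 12 h = 1998-05-24 15:00.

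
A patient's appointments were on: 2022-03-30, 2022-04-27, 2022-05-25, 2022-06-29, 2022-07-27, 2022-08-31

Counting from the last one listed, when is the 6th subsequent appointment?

Every date is a Wednesday; gaps 28, 28, 35, 28, 35 days.
Each is the last Wednesday of its month (at least one falls on the 29th or later, ruling out '4th Wednesday').
September 2022 ends with Wednesday 2022-09-28.
Last Wednesday of October 2022: 2022-10-26.
Last Wednesday of November 2022: 2022-11-30.
Last Wednesday of December 2022: 2022-12-28.
Last Wednesday of January 2023: 2023-01-25.
February 2023 ends with Wednesday 2023-02-22.

2023-02-22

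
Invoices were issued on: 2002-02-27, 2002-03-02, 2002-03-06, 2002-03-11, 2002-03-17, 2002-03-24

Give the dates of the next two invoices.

2002-04-01, 2002-04-10

The spacing grows by 1 each time: 3, 4, 5, 6, 7 days.
Next gap: 8 days. 2002-03-24 + 8 days = 2002-04-01.
Next gap: 9 days. 2002-04-01 + 9 days = 2002-04-10.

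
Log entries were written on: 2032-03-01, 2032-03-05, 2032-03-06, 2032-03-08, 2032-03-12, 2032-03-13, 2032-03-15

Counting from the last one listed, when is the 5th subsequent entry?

The gap pattern 4, 1, 2, 4, 1, 2 repeats every 3 events.
These are the Mondays, Fridays and Saturdays of each week.
The following Friday is 2032-03-19.
Next Saturday: 2032-03-20.
The following Monday is 2032-03-22.
The following Friday is 2032-03-26.
The following Saturday is 2032-03-27.

2032-03-27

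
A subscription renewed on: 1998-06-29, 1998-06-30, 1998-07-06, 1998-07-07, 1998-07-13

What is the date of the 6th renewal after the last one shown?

1998-08-03

The gap pattern 1, 6, 1, 6 repeats every 2 events.
These are the Mondays and Tuesdays of each week.
Next Tuesday: 1998-07-14.
The following Monday is 1998-07-20.
The following Tuesday is 1998-07-21.
The following Monday is 1998-07-27.
The following Tuesday is 1998-07-28.
Next Monday: 1998-08-03.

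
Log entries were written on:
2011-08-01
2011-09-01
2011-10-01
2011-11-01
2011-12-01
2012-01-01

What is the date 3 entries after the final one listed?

The day-of-month is always 1 (31, 30, 31, 30, 31 days between events).
So this recurs on the 1st of each month.
Next: February 2012 → 2012-02-01.
March 2012: 2012-03-01.
April 2012: 2012-04-01.

2012-04-01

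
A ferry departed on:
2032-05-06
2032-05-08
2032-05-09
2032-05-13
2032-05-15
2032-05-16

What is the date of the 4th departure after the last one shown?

The gap pattern 2, 1, 4, 2, 1 repeats every 3 events.
These are the Thursdays, Saturdays and Sundays of each week.
Next Thursday: 2032-05-20.
The following Saturday is 2032-05-22.
Next Sunday: 2032-05-23.
Next Thursday: 2032-05-27.

2032-05-27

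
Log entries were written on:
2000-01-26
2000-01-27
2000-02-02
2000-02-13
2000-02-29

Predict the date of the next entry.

2000-03-21

The spacing grows by 5 each time: 1, 6, 11, 16 days.
Next gap: 21 days. 2000-02-29 + 21 days = 2000-03-21.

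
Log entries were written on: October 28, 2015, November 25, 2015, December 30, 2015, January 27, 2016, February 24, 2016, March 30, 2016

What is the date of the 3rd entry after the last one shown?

These are Wednesdays with 28, 35, 28, 28, 35-day gaps.
Each is the final Wednesday of its month — December 30, 2015 is past the 28th, so '4th Wednesday' doesn't fit.
April 2016 ends with Wednesday April 27, 2016.
Last Wednesday of May 2016: May 25, 2016.
June 2016 ends with Wednesday June 29, 2016.

June 29, 2016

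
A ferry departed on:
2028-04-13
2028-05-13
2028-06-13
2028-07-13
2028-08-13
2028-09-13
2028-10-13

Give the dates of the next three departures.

Each date is the 13th; the gaps (30, 31, 30, 31, 31, 30) track the month lengths.
The rule is the 13th of each month.
November 2028: 2028-11-13.
Next: December 2028 → 2028-12-13.
January 2029: 2029-01-13.

2028-11-13, 2028-12-13, 2029-01-13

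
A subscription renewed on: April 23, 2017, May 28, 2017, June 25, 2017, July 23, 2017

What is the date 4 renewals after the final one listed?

November 26, 2017

Gaps: 35, 28, 28 days — a mix of 28 and 35. Every date is a Sunday.
Each is the 4th Sunday of its month.
4th Sunday of August 2017: August 27, 2017.
September 2017 — 4th Sunday is September 24, 2017.
October 2017 — 4th Sunday is October 22, 2017.
4th Sunday of November 2017: November 26, 2017.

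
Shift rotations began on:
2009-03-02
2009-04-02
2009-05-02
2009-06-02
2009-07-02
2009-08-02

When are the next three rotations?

2009-09-02, 2009-10-02, 2009-11-02

Each date is the 2nd; the gaps (31, 30, 31, 30, 31) track the month lengths.
The rule is the 2nd of each month.
September 2009: 2009-09-02.
Next: October 2009 → 2009-10-02.
Next: November 2009 → 2009-11-02.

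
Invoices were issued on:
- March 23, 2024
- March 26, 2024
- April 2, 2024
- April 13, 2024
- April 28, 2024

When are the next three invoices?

May 17, 2024; June 9, 2024; July 6, 2024

The spacing grows by 4 each time: 3, 7, 11, 15 days.
Next gap: 19 days. April 28, 2024 + 19 days = May 17, 2024.
Next gap: 23 days. May 17, 2024 + 23 days = June 9, 2024.
Next gap: 27 days. June 9, 2024 + 27 days = July 6, 2024.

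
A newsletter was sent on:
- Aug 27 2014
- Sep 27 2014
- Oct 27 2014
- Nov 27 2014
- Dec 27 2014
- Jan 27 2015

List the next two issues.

Gaps: 31, 30, 31, 30, 31 days — not constant. Every event is on the 27th of the month.
Pattern: the 27th of each month.
February 2015: Feb 27 2015.
March 2015: Mar 27 2015.

Feb 27 2015, Mar 27 2015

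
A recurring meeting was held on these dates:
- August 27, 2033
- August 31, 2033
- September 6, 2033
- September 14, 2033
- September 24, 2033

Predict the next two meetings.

October 6, 2033; October 20, 2033

Intervals are 4, 6, 8, 10 days — an arithmetic progression with common difference 2.
Next gap: 12 days. September 24, 2033 + 12 days = October 6, 2033.
Next gap: 14 days. October 6, 2033 + 14 days = October 20, 2033.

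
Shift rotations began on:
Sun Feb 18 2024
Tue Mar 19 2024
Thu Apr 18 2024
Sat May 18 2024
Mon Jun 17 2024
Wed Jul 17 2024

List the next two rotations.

The spacing is 30, 30, 30, 30, 30 days — always 30 days.
Wed Jul 17 2024 + 30 days = Fri Aug 16 2024.
Fri Aug 16 2024 + 30 days = Sun Sep 15 2024.

Fri Aug 16 2024, Sun Sep 15 2024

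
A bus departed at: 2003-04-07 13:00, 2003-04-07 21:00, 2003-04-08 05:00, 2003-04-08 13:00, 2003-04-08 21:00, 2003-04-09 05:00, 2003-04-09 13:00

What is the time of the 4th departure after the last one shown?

Spacing: 8, 8, 8, 8, 8, 8 h — constant 8 h.
2003-04-09 13:00 + 8 h = 2003-04-09 21:00.
2003-04-09 21:00 + 8 h = 2003-04-10 05:00.
2003-04-10 05:00 + 8 h = 2003-04-10 13:00.
2003-04-10 13:00 + 8 h = 2003-04-10 21:00.

2003-04-10 21:00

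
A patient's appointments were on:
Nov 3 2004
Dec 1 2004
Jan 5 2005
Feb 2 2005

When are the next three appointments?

Mar 2 2005, Apr 6 2005, May 4 2005

Gaps: 28, 35, 28 days — a mix of 28 and 35. Every date is a Wednesday.
Each is the 1st Wednesday of its month.
1st Wednesday of March 2005: Mar 2 2005.
April 2005 — 1st Wednesday is Apr 6 2005.
1st Wednesday of May 2005: May 4 2005.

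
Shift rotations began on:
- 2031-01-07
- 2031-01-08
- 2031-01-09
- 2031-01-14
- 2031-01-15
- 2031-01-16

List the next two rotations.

2031-01-21, 2031-01-22

Gaps: 1, 1, 5, 1, 1 days — not constant, but cyclic with period 3.
The events fall on every Tuesday, Wednesday and Thursday.
The following Tuesday is 2031-01-21.
Next Wednesday: 2031-01-22.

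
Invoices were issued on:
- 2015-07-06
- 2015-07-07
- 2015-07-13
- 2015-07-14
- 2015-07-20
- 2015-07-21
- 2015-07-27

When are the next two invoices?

2015-07-28, 2015-08-03

Every event lands on a Monday or Tuesday (gaps cycle 1, 6, 1, 6, 1, 6).
So the schedule is: every Monday and Tuesday.
Next Tuesday: 2015-07-28.
Next Monday: 2015-08-03.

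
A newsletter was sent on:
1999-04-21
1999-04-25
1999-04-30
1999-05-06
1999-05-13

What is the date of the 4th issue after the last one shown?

Intervals are 4, 5, 6, 7 days — an arithmetic progression with common difference 1.
Next gap: 8 days. 1999-05-13 + 8 days = 1999-05-21.
Next gap: 9 days. 1999-05-21 + 9 days = 1999-05-30.
Next gap: 10 days. 1999-05-30 + 10 days = 1999-06-09.
Next gap: 11 days. 1999-06-09 + 11 days = 1999-06-20.

1999-06-20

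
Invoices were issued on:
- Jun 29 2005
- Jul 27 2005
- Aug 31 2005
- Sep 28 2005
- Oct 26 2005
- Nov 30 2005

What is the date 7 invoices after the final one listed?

Jun 28 2006

All Wednesdays; the gaps (28, 35, 28, 28, 35) vary with month length.
This is the last Wednesday of each month.
Last Wednesday of December 2005: Dec 28 2005.
Last Wednesday of January 2006: Jan 25 2006.
February 2006 ends with Wednesday Feb 22 2006.
March 2006 ends with Wednesday Mar 29 2006.
Last Wednesday of April 2006: Apr 26 2006.
Last Wednesday of May 2006: May 31 2006.
Last Wednesday of June 2006: Jun 28 2006.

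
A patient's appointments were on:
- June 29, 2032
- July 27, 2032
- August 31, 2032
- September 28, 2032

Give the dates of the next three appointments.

These are Tuesdays with 28, 35, 28-day gaps.
Each is the final Tuesday of its month — June 29, 2032 is past the 28th, so '4th Tuesday' doesn't fit.
Last Tuesday of October 2032: October 26, 2032.
November 2032 ends with Tuesday November 30, 2032.
Last Tuesday of December 2032: December 28, 2032.

October 26, 2032; November 30, 2032; December 28, 2032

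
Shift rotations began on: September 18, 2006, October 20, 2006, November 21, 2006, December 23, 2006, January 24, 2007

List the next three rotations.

Every event comes 32 days after the last (32, 32, 32, 32).
January 24, 2007 + 32 days = February 25, 2007.
February 25, 2007 + 32 days = March 29, 2007.
March 29, 2007 + 32 days = April 30, 2007.

February 25, 2007; March 29, 2007; April 30, 2007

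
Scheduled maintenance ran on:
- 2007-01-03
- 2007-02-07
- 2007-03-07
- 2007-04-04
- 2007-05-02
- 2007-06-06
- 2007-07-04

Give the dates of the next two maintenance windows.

Gaps: 35, 28, 28, 28, 35, 28 days — a mix of 28 and 35. Every date is a Wednesday.
Each is the 1st Wednesday of its month.
1st Wednesday of August 2007: 2007-08-01.
September 2007 — 1st Wednesday is 2007-09-05.

2007-08-01, 2007-09-05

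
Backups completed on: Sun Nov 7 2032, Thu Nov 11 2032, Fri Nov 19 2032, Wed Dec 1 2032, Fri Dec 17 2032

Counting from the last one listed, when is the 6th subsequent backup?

Wed Jun 15 2033

Gaps: 4, 8, 12, 16 days — each gap is 4 larger than the previous one.
Next gap: 20 days. Fri Dec 17 2032 + 20 days = Thu Jan 6 2033.
Next gap: 24 days. Thu Jan 6 2033 + 24 days = Sun Jan 30 2033.
Next gap: 28 days. Sun Jan 30 2033 + 28 days = Sun Feb 27 2033.
Next gap: 32 days. Sun Feb 27 2033 + 32 days = Thu Mar 31 2033.
Next gap: 36 days. Thu Mar 31 2033 + 36 days = Fri May 6 2033.
Next gap: 40 days. Fri May 6 2033 + 40 days = Wed Jun 15 2033.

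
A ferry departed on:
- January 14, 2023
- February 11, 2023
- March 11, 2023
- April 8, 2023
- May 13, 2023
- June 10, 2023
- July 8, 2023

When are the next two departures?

All dates are Saturdays, 28, 28, 28, 35, 28, 28 days apart.
Specifically, the 2nd Saturday of each month.
August 2023 — 2nd Saturday is August 12, 2023.
2nd Saturday of September 2023: September 9, 2023.

August 12, 2023; September 9, 2023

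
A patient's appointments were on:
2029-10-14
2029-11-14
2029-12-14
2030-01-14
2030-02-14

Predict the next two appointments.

The day-of-month is always 14 (31, 30, 31, 31 days between events).
So this recurs on the 14th of each month.
Next: March 2030 → 2030-03-14.
April 2030: 2030-04-14.

2030-03-14, 2030-04-14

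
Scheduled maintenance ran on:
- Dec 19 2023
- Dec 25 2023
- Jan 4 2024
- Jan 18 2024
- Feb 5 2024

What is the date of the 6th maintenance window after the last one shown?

Aug 15 2024

Gaps: 6, 10, 14, 18 days — each gap is 4 larger than the previous one.
Next gap: 22 days. Feb 5 2024 + 22 days = Feb 27 2024.
Next gap: 26 days. Feb 27 2024 + 26 days = Mar 24 2024.
Next gap: 30 days. Mar 24 2024 + 30 days = Apr 23 2024.
Next gap: 34 days. Apr 23 2024 + 34 days = May 27 2024.
Next gap: 38 days. May 27 2024 + 38 days = Jul 4 2024.
Next gap: 42 days. Jul 4 2024 + 42 days = Aug 15 2024.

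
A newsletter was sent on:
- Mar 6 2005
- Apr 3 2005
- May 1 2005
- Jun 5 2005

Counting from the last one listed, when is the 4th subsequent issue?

All dates are Sundays, 28, 28, 35 days apart.
Specifically, the 1st Sunday of each month.
July 2005 — 1st Sunday is Jul 3 2005.
1st Sunday of August 2005: Aug 7 2005.
September 2005 — 1st Sunday is Sep 4 2005.
1st Sunday of October 2005: Oct 2 2005.

Oct 2 2005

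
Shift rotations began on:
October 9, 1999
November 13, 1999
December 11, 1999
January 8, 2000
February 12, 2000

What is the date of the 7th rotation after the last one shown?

September 9, 2000

Gaps: 35, 28, 28, 35 days — a mix of 28 and 35. Every date is a Saturday.
Each is the 2nd Saturday of its month.
2nd Saturday of March 2000: March 11, 2000.
April 2000 — 2nd Saturday is April 8, 2000.
2nd Saturday of May 2000: May 13, 2000.
2nd Saturday of June 2000: June 10, 2000.
2nd Saturday of July 2000: July 8, 2000.
August 2000 — 2nd Saturday is August 12, 2000.
2nd Saturday of September 2000: September 9, 2000.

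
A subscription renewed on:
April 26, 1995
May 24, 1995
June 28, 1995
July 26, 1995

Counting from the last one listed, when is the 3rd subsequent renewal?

October 25, 1995

All dates are Wednesdays, 28, 35, 28 days apart.
Specifically, the 4th Wednesday of each month.
August 1995 — 4th Wednesday is August 23, 1995.
4th Wednesday of September 1995: September 27, 1995.
4th Wednesday of October 1995: October 25, 1995.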